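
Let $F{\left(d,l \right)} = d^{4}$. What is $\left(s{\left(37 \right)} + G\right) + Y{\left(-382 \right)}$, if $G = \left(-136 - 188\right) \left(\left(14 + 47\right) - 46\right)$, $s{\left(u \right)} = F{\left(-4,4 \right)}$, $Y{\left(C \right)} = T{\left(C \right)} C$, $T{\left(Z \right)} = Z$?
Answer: $141320$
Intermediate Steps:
$Y{\left(C \right)} = C^{2}$ ($Y{\left(C \right)} = C C = C^{2}$)
$s{\left(u \right)} = 256$ ($s{\left(u \right)} = \left(-4\right)^{4} = 256$)
$G = -4860$ ($G = - 324 \left(61 - 46\right) = \left(-324\right) 15 = -4860$)
$\left(s{\left(37 \right)} + G\right) + Y{\left(-382 \right)} = \left(256 - 4860\right) + \left(-382\right)^{2} = -4604 + 145924 = 141320$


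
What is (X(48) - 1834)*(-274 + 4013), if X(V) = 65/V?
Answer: -328908613/48 ≈ -6.8523e+6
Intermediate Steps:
(X(48) - 1834)*(-274 + 4013) = (65/48 - 1834)*(-274 + 4013) = (65*(1/48) - 1834)*3739 = (65/48 - 1834)*3739 = -87967/48*3739 = -328908613/48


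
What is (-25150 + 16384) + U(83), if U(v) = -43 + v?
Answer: -8726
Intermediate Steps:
(-25150 + 16384) + U(83) = (-25150 + 16384) + (-43 + 83) = -8766 + 40 = -8726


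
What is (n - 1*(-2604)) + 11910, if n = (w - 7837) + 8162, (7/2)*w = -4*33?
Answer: 103609/7 ≈ 14801.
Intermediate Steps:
w = -264/7 (w = 2*(-4*33)/7 = (2/7)*(-132) = -264/7 ≈ -37.714)
n = 2011/7 (n = (-264/7 - 7837) + 8162 = -55123/7 + 8162 = 2011/7 ≈ 287.29)
(n - 1*(-2604)) + 11910 = (2011/7 - 1*(-2604)) + 11910 = (2011/7 + 2604) + 11910 = 20239/7 + 11910 = 103609/7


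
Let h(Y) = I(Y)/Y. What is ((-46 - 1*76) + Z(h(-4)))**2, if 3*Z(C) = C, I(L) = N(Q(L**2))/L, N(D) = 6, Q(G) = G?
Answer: 950625/64 ≈ 14854.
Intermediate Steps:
I(L) = 6/L
h(Y) = 6/Y**2 (h(Y) = (6/Y)/Y = 6/Y**2)
Z(C) = C/3
((-46 - 1*76) + Z(h(-4)))**2 = ((-46 - 1*76) + (6/(-4)**2)/3)**2 = ((-46 - 76) + (6*(1/16))/3)**2 = (-122 + (1/3)*(3/8))**2 = (-122 + 1/8)**2 = (-975/8)**2 = 950625/64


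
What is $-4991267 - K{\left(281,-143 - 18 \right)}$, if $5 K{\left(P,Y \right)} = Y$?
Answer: $- \frac{24956174}{5} \approx -4.9912 \cdot 10^{6}$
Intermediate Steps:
$K{\left(P,Y \right)} = \frac{Y}{5}$
$-4991267 - K{\left(281,-143 - 18 \right)} = -4991267 - \frac{-143 - 18}{5} = -4991267 - \frac{1}{5} \left(-161\right) = -4991267 - - \frac{161}{5} = -4991267 + \frac{161}{5} = - \frac{24956174}{5}$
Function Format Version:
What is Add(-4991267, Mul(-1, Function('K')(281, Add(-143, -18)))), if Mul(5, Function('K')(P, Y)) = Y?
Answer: Rational(-24956174, 5) ≈ -4.9912e+6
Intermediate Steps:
Function('K')(P, Y) = Mul(Rational(1, 5), Y)
Add(-4991267, Mul(-1, Function('K')(281, Add(-143, -18)))) = Add(-4991267, Mul(-1, Mul(Rational(1, 5), Add(-143, -18)))) = Add(-4991267, Mul(-1, Mul(Rational(1, 5), -161))) = Add(-4991267, Mul(-1, Rational(-161, 5))) = Add(-4991267, Rational(161, 5)) = Rational(-24956174, 5)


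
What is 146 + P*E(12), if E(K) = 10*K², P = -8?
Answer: -11374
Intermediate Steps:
146 + P*E(12) = 146 - 80*12² = 146 - 80*144 = 146 - 8*1440 = 146 - 11520 = -11374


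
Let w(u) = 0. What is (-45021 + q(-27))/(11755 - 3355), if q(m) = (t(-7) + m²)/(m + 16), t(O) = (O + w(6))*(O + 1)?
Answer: -82667/15400 ≈ -5.3680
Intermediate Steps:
t(O) = O*(1 + O) (t(O) = (O + 0)*(O + 1) = O*(1 + O))
q(m) = (42 + m²)/(16 + m) (q(m) = (-7*(1 - 7) + m²)/(m + 16) = (-7*(-6) + m²)/(16 + m) = (42 + m²)/(16 + m))
(-45021 + q(-27))/(11755 - 3355) = (-45021 + (42 + (-27)²)/(16 - 27))/(11755 - 3355) = (-45021 + (42 + 729)/(-11))/8400 = (-45021 - 1/11*771)*(1/8400) = (-45021 - 771/11)*(1/8400) = -496002/11*1/8400 = -82667/15400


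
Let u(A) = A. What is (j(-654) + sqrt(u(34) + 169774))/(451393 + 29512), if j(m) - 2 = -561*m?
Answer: 366896/480905 + 4*sqrt(10613)/480905 ≈ 0.76379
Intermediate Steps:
j(m) = 2 - 561*m
(j(-654) + sqrt(u(34) + 169774))/(451393 + 29512) = ((2 - 561*(-654)) + sqrt(34 + 169774))/(451393 + 29512) = ((2 + 366894) + sqrt(169808))/480905 = (366896 + 4*sqrt(10613))*(1/480905) = 366896/480905 + 4*sqrt(10613)/480905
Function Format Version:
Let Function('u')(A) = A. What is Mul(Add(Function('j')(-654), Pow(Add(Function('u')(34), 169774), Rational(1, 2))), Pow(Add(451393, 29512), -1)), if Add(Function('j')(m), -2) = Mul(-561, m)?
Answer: Add(Rational(366896, 480905), Mul(Rational(4, 480905), Pow(10613, Rational(1, 2)))) ≈ 0.76379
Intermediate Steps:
Function('j')(m) = Add(2, Mul(-561, m))
Mul(Add(Function('j')(-654), Pow(Add(Function('u')(34), 169774), Rational(1, 2))), Pow(Add(451393, 29512), -1)) = Mul(Add(Add(2, Mul(-561, -654)), Pow(Add(34, 169774), Rational(1, 2))), Pow(Add(451393, 29512), -1)) = Mul(Add(Add(2, 366894), Pow(169808, Rational(1, 2))), Pow(480905, -1)) = Mul(Add(366896, Mul(4, Pow(10613, Rational(1, 2)))), Rational(1, 480905)) = Add(Rational(366896, 480905), Mul(Rational(4, 480905), Pow(10613, Rational(1, 2))))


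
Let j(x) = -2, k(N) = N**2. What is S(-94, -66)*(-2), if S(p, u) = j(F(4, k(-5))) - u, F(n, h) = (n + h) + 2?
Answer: -128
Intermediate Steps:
F(n, h) = 2 + h + n (F(n, h) = (h + n) + 2 = 2 + h + n)
S(p, u) = -2 - u
S(-94, -66)*(-2) = (-2 - 1*(-66))*(-2) = (-2 + 66)*(-2) = 64*(-2) = -128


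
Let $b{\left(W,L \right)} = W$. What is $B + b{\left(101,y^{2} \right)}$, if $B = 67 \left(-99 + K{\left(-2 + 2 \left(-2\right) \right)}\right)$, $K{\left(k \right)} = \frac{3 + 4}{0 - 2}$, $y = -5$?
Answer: $- \frac{13533}{2} \approx -6766.5$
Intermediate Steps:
$K{\left(k \right)} = - \frac{7}{2}$ ($K{\left(k \right)} = \frac{7}{-2} = 7 \left(- \frac{1}{2}\right) = - \frac{7}{2}$)
$B = - \frac{13735}{2}$ ($B = 67 \left(-99 - \frac{7}{2}\right) = 67 \left(- \frac{205}{2}\right) = - \frac{13735}{2} \approx -6867.5$)
$B + b{\left(101,y^{2} \right)} = - \frac{13735}{2} + 101 = - \frac{13533}{2}$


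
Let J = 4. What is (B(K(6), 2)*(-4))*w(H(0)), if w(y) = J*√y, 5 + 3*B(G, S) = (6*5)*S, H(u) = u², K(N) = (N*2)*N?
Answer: 0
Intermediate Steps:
K(N) = 2*N² (K(N) = (2*N)*N = 2*N²)
B(G, S) = -5/3 + 10*S (B(G, S) = -5/3 + ((6*5)*S)/3 = -5/3 + (30*S)/3 = -5/3 + 10*S)
w(y) = 4*√y
(B(K(6), 2)*(-4))*w(H(0)) = ((-5/3 + 10*2)*(-4))*(4*√(0²)) = ((-5/3 + 20)*(-4))*(4*√0) = ((55/3)*(-4))*(4*0) = -220/3*0 = 0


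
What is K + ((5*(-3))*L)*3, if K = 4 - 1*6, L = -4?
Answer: 178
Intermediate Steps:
K = -2 (K = 4 - 6 = -2)
K + ((5*(-3))*L)*3 = -2 + ((5*(-3))*(-4))*3 = -2 - 15*(-4)*3 = -2 + 60*3 = -2 + 180 = 178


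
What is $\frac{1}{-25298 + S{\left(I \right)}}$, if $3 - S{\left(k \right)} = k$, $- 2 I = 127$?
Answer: $- \frac{2}{50463} \approx -3.9633 \cdot 10^{-5}$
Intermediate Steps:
$I = - \frac{127}{2}$ ($I = \left(- \frac{1}{2}\right) 127 = - \frac{127}{2} \approx -63.5$)
$S{\left(k \right)} = 3 - k$
$\frac{1}{-25298 + S{\left(I \right)}} = \frac{1}{-25298 + \left(3 - - \frac{127}{2}\right)} = \frac{1}{-25298 + \left(3 + \frac{127}{2}\right)} = \frac{1}{-25298 + \frac{133}{2}} = \frac{1}{- \frac{50463}{2}} = - \frac{2}{50463}$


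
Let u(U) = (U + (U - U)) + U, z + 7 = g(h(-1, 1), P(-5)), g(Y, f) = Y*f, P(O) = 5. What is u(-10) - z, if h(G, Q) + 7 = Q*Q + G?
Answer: 22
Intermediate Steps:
h(G, Q) = -7 + G + Q² (h(G, Q) = -7 + (Q*Q + G) = -7 + (Q² + G) = -7 + (G + Q²) = -7 + G + Q²)
z = -42 (z = -7 + (-7 - 1 + 1²)*5 = -7 + (-7 - 1 + 1)*5 = -7 - 7*5 = -7 - 35 = -42)
u(U) = 2*U (u(U) = (U + 0) + U = U + U = 2*U)
u(-10) - z = 2*(-10) - 1*(-42) = -20 + 42 = 22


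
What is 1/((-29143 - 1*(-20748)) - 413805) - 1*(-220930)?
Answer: 93276645999/422200 ≈ 2.2093e+5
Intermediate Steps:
1/((-29143 - 1*(-20748)) - 413805) - 1*(-220930) = 1/((-29143 + 20748) - 413805) + 220930 = 1/(-8395 - 413805) + 220930 = 1/(-422200) + 220930 = -1/422200 + 220930 = 93276645999/422200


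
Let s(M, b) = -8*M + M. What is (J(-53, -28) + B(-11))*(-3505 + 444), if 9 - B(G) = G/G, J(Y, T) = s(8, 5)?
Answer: 146928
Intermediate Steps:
s(M, b) = -7*M
J(Y, T) = -56 (J(Y, T) = -7*8 = -56)
B(G) = 8 (B(G) = 9 - G/G = 9 - 1*1 = 9 - 1 = 8)
(J(-53, -28) + B(-11))*(-3505 + 444) = (-56 + 8)*(-3505 + 444) = -48*(-3061) = 146928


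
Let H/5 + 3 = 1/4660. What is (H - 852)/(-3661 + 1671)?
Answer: 808043/1854680 ≈ 0.43568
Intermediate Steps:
H = -13979/932 (H = -15 + 5/4660 = -15 + 5*(1/4660) = -15 + 1/932 = -13979/932 ≈ -14.999)
(H - 852)/(-3661 + 1671) = (-13979/932 - 852)/(-3661 + 1671) = -808043/932/(-1990) = -808043/932*(-1/1990) = 808043/1854680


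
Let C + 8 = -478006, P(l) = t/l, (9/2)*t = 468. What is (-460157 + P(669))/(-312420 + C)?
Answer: 307844929/528800346 ≈ 0.58216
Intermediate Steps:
t = 104 (t = (2/9)*468 = 104)
P(l) = 104/l
C = -478014 (C = -8 - 478006 = -478014)
(-460157 + P(669))/(-312420 + C) = (-460157 + 104/669)/(-312420 - 478014) = (-460157 + 104*(1/669))/(-790434) = (-460157 + 104/669)*(-1/790434) = -307844929/669*(-1/790434) = 307844929/528800346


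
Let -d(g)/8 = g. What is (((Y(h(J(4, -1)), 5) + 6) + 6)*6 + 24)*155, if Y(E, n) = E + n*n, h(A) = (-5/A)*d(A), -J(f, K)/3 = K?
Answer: 75330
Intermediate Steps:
d(g) = -8*g
J(f, K) = -3*K
h(A) = 40 (h(A) = (-5/A)*(-8*A) = 40)
Y(E, n) = E + n²
(((Y(h(J(4, -1)), 5) + 6) + 6)*6 + 24)*155 = ((((40 + 5²) + 6) + 6)*6 + 24)*155 = ((((40 + 25) + 6) + 6)*6 + 24)*155 = (((65 + 6) + 6)*6 + 24)*155 = ((71 + 6)*6 + 24)*155 = (77*6 + 24)*155 = (462 + 24)*155 = 486*155 = 75330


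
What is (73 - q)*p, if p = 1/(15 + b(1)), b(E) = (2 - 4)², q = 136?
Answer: -63/19 ≈ -3.3158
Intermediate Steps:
b(E) = 4 (b(E) = (-2)² = 4)
p = 1/19 (p = 1/(15 + 4) = 1/19 ≈ 0.052632)
(73 - q)*p = (73 - 1*136)*(1/19) = (73 - 136)*(1/19) = -63*1/19 = -63/19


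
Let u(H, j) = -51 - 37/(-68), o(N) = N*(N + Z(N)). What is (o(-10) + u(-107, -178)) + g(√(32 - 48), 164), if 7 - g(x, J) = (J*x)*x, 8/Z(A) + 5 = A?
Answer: 547919/204 ≈ 2685.9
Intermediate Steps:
Z(A) = 8/(-5 + A)
o(N) = N*(N + 8/(-5 + N))
u(H, j) = -3431/68 (u(H, j) = -51 - 37*(-1/68) = -51 + 37/68 = -3431/68)
g(x, J) = 7 - J*x² (g(x, J) = 7 - J*x*x = 7 - J*x²)
(o(-10) + u(-107, -178)) + g(√(32 - 48), 164) = (-10*(8 - 10*(-5 - 10))/(-5 - 10) - 3431/68) + (7 - 1*164*(√(32 - 48))²) = (-10*(8 - 10*(-15))/(-15) - 3431/68) + (7 - 1*164*(√(-16))²) = (-10*(-1/15)*(8 + 150) - 3431/68) + (7 - 1*164*(4*I)²) = (-10*(-1/15)*158 - 3431/68) + (7 - 1*164*(-16)) = (316/3 - 3431/68) + (7 + 2624) = 11195/204 + 2631 = 547919/204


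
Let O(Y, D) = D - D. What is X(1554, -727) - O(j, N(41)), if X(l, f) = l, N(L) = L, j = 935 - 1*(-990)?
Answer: 1554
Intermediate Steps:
j = 1925 (j = 935 + 990 = 1925)
O(Y, D) = 0
X(1554, -727) - O(j, N(41)) = 1554 - 1*0 = 1554 + 0 = 1554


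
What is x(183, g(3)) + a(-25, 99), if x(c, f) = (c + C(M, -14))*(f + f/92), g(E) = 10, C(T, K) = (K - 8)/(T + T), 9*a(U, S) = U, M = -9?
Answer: 384910/207 ≈ 1859.5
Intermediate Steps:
a(U, S) = U/9
C(T, K) = (-8 + K)/(2*T) (C(T, K) = (-8 + K)/((2*T)) = (-8 + K)*(1/(2*T)) = (-8 + K)/(2*T))
x(c, f) = 93*f*(11/9 + c)/92 (x(c, f) = (c + (½)*(-8 - 14)/(-9))*(f + f/92) = (c + (½)*(-⅑)*(-22))*(f + f*(1/92)) = (c + 11/9)*(f + f/92) = (11/9 + c)*(93*f/92) = 93*f*(11/9 + c)/92)
x(183, g(3)) + a(-25, 99) = (31/276)*10*(11 + 9*183) + (⅑)*(-25) = (31/276)*10*(11 + 1647) - 25/9 = (31/276)*10*1658 - 25/9 = 128495/69 - 25/9 = 384910/207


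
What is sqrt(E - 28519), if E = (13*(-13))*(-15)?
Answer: 8*I*sqrt(406) ≈ 161.2*I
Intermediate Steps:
E = 2535 (E = -169*(-15) = 2535)
sqrt(E - 28519) = sqrt(2535 - 28519) = sqrt(-25984) = 8*I*sqrt(406)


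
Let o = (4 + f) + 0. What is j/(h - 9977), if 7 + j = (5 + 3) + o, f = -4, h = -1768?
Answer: -1/11745 ≈ -8.5143e-5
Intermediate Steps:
o = 0 (o = (4 - 4) + 0 = 0 + 0 = 0)
j = 1 (j = -7 + ((5 + 3) + 0) = -7 + (8 + 0) = -7 + 8 = 1)
j/(h - 9977) = 1/(-1768 - 9977) = 1/(-11745) = 1*(-1/11745) = -1/11745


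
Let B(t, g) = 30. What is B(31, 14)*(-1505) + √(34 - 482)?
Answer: -45150 + 8*I*√7 ≈ -45150.0 + 21.166*I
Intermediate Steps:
B(31, 14)*(-1505) + √(34 - 482) = 30*(-1505) + √(34 - 482) = -45150 + √(-448) = -45150 + 8*I*√7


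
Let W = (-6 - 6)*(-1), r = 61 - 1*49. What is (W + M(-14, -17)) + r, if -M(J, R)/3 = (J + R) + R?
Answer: 168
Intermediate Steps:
M(J, R) = -6*R - 3*J (M(J, R) = -3*((J + R) + R) = -3*(J + 2*R) = -6*R - 3*J)
r = 12 (r = 61 - 49 = 12)
W = 12 (W = -12*(-1) = 12)
(W + M(-14, -17)) + r = (12 + (-6*(-17) - 3*(-14))) + 12 = (12 + (102 + 42)) + 12 = (12 + 144) + 12 = 156 + 12 = 168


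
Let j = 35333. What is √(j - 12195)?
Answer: √23138 ≈ 152.11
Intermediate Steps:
√(j - 12195) = √(35333 - 12195) = √23138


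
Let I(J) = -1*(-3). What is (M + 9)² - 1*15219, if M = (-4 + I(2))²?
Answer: -15119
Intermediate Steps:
I(J) = 3
M = 1 (M = (-4 + 3)² = (-1)² = 1)
(M + 9)² - 1*15219 = (1 + 9)² - 1*15219 = 10² - 15219 = 100 - 15219 = -15119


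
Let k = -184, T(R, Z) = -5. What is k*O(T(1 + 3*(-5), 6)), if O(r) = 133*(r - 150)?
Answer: 3793160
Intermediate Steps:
O(r) = -19950 + 133*r (O(r) = 133*(-150 + r) = -19950 + 133*r)
k*O(T(1 + 3*(-5), 6)) = -184*(-19950 + 133*(-5)) = -184*(-19950 - 665) = -184*(-20615) = 3793160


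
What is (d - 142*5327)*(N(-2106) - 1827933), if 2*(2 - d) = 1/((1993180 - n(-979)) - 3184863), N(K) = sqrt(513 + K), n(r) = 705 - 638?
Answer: 1098560723461382689/794500 - 1802955671999*I*sqrt(177)/794500 ≈ 1.3827e+12 - 3.0191e+7*I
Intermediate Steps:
n(r) = 67
d = 4767001/2383500 (d = 2 - 1/(2*((1993180 - 1*67) - 3184863)) = 2 - 1/(2*((1993180 - 67) - 3184863)) = 2 - 1/(2*(1993113 - 3184863)) = 2 - 1/2/(-1191750) = 2 - 1/2*(-1/1191750) = 2 + 1/2383500 = 4767001/2383500 ≈ 2.0000)
(d - 142*5327)*(N(-2106) - 1827933) = (4767001/2383500 - 142*5327)*(sqrt(513 - 2106) - 1827933) = (4767001/2383500 - 756434)*(sqrt(-1593) - 1827933) = -1802955671999*(3*I*sqrt(177) - 1827933)/2383500 = -1802955671999*(-1827933 + 3*I*sqrt(177))/2383500 = 1098560723461382689/794500 - 1802955671999*I*sqrt(177)/794500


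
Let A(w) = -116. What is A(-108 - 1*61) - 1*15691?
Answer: -15807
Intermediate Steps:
A(-108 - 1*61) - 1*15691 = -116 - 1*15691 = -116 - 15691 = -15807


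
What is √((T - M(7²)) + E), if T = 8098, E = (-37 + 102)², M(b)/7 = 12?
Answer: √12239 ≈ 110.63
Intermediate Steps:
M(b) = 84 (M(b) = 7*12 = 84)
E = 4225 (E = 65² = 4225)
√((T - M(7²)) + E) = √((8098 - 1*84) + 4225) = √((8098 - 84) + 4225) = √(8014 + 4225) = √12239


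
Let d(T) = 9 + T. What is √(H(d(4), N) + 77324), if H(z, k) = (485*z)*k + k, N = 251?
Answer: √1660130 ≈ 1288.5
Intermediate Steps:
H(z, k) = k + 485*k*z (H(z, k) = 485*k*z + k = k + 485*k*z)
√(H(d(4), N) + 77324) = √(251*(1 + 485*(9 + 4)) + 77324) = √(251*(1 + 485*13) + 77324) = √(251*(1 + 6305) + 77324) = √(251*6306 + 77324) = √(1582806 + 77324) = √1660130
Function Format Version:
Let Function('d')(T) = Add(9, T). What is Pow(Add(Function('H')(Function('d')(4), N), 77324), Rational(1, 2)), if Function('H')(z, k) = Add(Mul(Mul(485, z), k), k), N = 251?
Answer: Pow(1660130, Rational(1, 2)) ≈ 1288.5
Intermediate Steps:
Function('H')(z, k) = Add(k, Mul(485, k, z)) (Function('H')(z, k) = Add(Mul(485, k, z), k) = Add(k, Mul(485, k, z)))
Pow(Add(Function('H')(Function('d')(4), N), 77324), Rational(1, 2)) = Pow(Add(Mul(251, Add(1, Mul(485, Add(9, 4)))), 77324), Rational(1, 2)) = Pow(Add(Mul(251, Add(1, Mul(485, 13))), 77324), Rational(1, 2)) = Pow(Add(Mul(251, Add(1, 6305)), 77324), Rational(1, 2)) = Pow(Add(Mul(251, 6306), 77324), Rational(1, 2)) = Pow(Add(1582806, 77324), Rational(1, 2)) = Pow(1660130, Rational(1, 2))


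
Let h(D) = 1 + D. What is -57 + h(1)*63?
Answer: 69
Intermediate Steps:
-57 + h(1)*63 = -57 + (1 + 1)*63 = -57 + 2*63 = -57 + 126 = 69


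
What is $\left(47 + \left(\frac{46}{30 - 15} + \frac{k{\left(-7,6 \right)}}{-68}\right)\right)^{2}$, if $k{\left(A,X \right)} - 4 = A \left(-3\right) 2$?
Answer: $\frac{634485721}{260100} \approx 2439.4$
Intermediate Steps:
$k{\left(A,X \right)} = 4 - 6 A$ ($k{\left(A,X \right)} = 4 + A \left(-3\right) 2 = 4 + - 3 A 2 = 4 - 6 A$)
$\left(47 + \left(\frac{46}{30 - 15} + \frac{k{\left(-7,6 \right)}}{-68}\right)\right)^{2} = \left(47 + \left(\frac{46}{30 - 15} + \frac{4 - -42}{-68}\right)\right)^{2} = \left(47 + \left(\frac{46}{30 - 15} + \left(4 + 42\right) \left(- \frac{1}{68}\right)\right)\right)^{2} = \left(47 + \left(\frac{46}{15} + 46 \left(- \frac{1}{68}\right)\right)\right)^{2} = \left(47 + \left(46 \cdot \frac{1}{15} - \frac{23}{34}\right)\right)^{2} = \left(47 + \left(\frac{46}{15} - \frac{23}{34}\right)\right)^{2} = \left(47 + \frac{1219}{510}\right)^{2} = \left(\frac{25189}{510}\right)^{2} = \frac{634485721}{260100}$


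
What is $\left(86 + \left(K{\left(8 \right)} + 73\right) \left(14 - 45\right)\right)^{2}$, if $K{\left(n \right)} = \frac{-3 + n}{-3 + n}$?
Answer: $4875264$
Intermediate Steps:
$K{\left(n \right)} = 1$
$\left(86 + \left(K{\left(8 \right)} + 73\right) \left(14 - 45\right)\right)^{2} = \left(86 + \left(1 + 73\right) \left(14 - 45\right)\right)^{2} = \left(86 + 74 \left(-31\right)\right)^{2} = \left(86 - 2294\right)^{2} = \left(-2208\right)^{2} = 4875264$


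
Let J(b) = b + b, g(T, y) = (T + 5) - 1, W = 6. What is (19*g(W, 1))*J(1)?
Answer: 380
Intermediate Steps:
g(T, y) = 4 + T (g(T, y) = (5 + T) - 1 = 4 + T)
J(b) = 2*b
(19*g(W, 1))*J(1) = (19*(4 + 6))*(2*1) = (19*10)*2 = 190*2 = 380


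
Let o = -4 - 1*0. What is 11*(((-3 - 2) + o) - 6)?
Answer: -165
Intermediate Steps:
o = -4 (o = -4 + 0 = -4)
11*(((-3 - 2) + o) - 6) = 11*(((-3 - 2) - 4) - 6) = 11*((-5 - 4) - 6) = 11*(-9 - 6) = 11*(-15) = -165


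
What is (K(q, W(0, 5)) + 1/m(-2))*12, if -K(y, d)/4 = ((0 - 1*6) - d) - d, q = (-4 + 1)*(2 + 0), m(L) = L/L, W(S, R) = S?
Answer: 300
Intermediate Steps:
m(L) = 1
q = -6 (q = -3*2 = -6)
K(y, d) = 24 + 8*d (K(y, d) = -4*(((0 - 1*6) - d) - d) = -4*(((0 - 6) - d) - d) = -4*((-6 - d) - d) = -4*(-6 - 2*d) = 24 + 8*d)
(K(q, W(0, 5)) + 1/m(-2))*12 = ((24 + 8*0) + 1/1)*12 = ((24 + 0) + 1)*12 = (24 + 1)*12 = 25*12 = 300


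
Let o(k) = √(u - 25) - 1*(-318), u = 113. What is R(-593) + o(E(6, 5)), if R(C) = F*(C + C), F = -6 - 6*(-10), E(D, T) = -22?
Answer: -63726 + 2*√22 ≈ -63717.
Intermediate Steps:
F = 54 (F = -6 + 60 = 54)
o(k) = 318 + 2*√22 (o(k) = √(113 - 25) - 1*(-318) = √88 + 318 = 2*√22 + 318 = 318 + 2*√22)
R(C) = 108*C (R(C) = 54*(C + C) = 54*(2*C) = 108*C)
R(-593) + o(E(6, 5)) = 108*(-593) + (318 + 2*√22) = -64044 + (318 + 2*√22) = -63726 + 2*√22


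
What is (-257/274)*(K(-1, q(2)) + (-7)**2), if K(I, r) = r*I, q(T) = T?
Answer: -12079/274 ≈ -44.084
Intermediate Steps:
K(I, r) = I*r
(-257/274)*(K(-1, q(2)) + (-7)**2) = (-257/274)*(-1*2 + (-7)**2) = (-257*1/274)*(-2 + 49) = -257/274*47 = -12079/274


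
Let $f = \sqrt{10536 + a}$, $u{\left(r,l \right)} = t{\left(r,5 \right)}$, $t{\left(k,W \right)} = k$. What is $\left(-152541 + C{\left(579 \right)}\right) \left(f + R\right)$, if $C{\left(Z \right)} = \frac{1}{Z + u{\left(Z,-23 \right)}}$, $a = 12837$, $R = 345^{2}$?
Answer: $- \frac{7008290274975}{386} - \frac{1236497339 \sqrt{53}}{386} \approx -1.818 \cdot 10^{10}$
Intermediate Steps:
$R = 119025$
$u{\left(r,l \right)} = r$
$C{\left(Z \right)} = \frac{1}{2 Z}$ ($C{\left(Z \right)} = \frac{1}{Z + Z} = \frac{1}{2 Z}$)
$f = 21 \sqrt{53}$ ($f = \sqrt{10536 + 12837} = \sqrt{23373} = 21 \sqrt{53} \approx 152.88$)
$\left(-152541 + C{\left(579 \right)}\right) \left(f + R\right) = \left(-152541 + \frac{1}{2 \cdot 579}\right) \left(21 \sqrt{53} + 119025\right) = \left(-152541 + \frac{1}{2} \cdot \frac{1}{579}\right) \left(119025 + 21 \sqrt{53}\right) = \left(-152541 + \frac{1}{1158}\right) \left(119025 + 21 \sqrt{53}\right) = - \frac{176642477 \left(119025 + 21 \sqrt{53}\right)}{1158} = - \frac{7008290274975}{386} - \frac{1236497339 \sqrt{53}}{386}$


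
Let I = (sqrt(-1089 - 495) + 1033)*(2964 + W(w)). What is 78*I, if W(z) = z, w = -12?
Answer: 237854448 + 2763072*I*sqrt(11) ≈ 2.3785e+8 + 9.1641e+6*I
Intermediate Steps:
I = 3049416 + 35424*I*sqrt(11) (I = (sqrt(-1089 - 495) + 1033)*(2964 - 12) = (sqrt(-1584) + 1033)*2952 = (12*I*sqrt(11) + 1033)*2952 = (1033 + 12*I*sqrt(11))*2952 = 3049416 + 35424*I*sqrt(11) ≈ 3.0494e+6 + 1.1749e+5*I)
78*I = 78*(3049416 + 35424*I*sqrt(11)) = 237854448 + 2763072*I*sqrt(11)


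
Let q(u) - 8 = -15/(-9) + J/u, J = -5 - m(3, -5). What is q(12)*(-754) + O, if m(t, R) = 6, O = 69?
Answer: -13057/2 ≈ -6528.5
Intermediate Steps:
J = -11 (J = -5 - 1*6 = -5 - 6 = -11)
q(u) = 29/3 - 11/u (q(u) = 8 + (-15/(-9) - 11/u) = 8 + (-15*(-⅑) - 11/u) = 8 + (5/3 - 11/u) = 29/3 - 11/u)
q(12)*(-754) + O = (29/3 - 11/12)*(-754) + 69 = (35/4)*(-754) + 69 = -13195/2 + 69 = -13057/2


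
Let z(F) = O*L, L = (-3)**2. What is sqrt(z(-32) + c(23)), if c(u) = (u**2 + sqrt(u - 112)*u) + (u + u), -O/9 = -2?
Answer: sqrt(737 + 23*I*sqrt(89)) ≈ 27.434 + 3.9546*I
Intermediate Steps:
O = 18 (O = -9*(-2) = 18)
L = 9
z(F) = 162 (z(F) = 18*9 = 162)
c(u) = u**2 + 2*u + u*sqrt(-112 + u) (c(u) = (u**2 + sqrt(-112 + u)*u) + 2*u = (u**2 + u*sqrt(-112 + u)) + 2*u = u**2 + 2*u + u*sqrt(-112 + u))
sqrt(z(-32) + c(23)) = sqrt(162 + 23*(2 + 23 + sqrt(-112 + 23))) = sqrt(162 + 23*(2 + 23 + sqrt(-89))) = sqrt(162 + 23*(2 + 23 + I*sqrt(89))) = sqrt(162 + 23*(25 + I*sqrt(89))) = sqrt(162 + (575 + 23*I*sqrt(89))) = sqrt(737 + 23*I*sqrt(89))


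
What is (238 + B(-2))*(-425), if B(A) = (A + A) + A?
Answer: -98600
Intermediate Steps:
B(A) = 3*A (B(A) = 2*A + A = 3*A)
(238 + B(-2))*(-425) = (238 + 3*(-2))*(-425) = (238 - 6)*(-425) = 232*(-425) = -98600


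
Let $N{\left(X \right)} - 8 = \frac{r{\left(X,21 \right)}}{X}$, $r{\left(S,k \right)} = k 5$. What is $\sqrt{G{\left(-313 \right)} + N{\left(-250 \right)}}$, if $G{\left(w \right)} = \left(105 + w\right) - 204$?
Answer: $\frac{i \sqrt{40442}}{10} \approx 20.11 i$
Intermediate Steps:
$r{\left(S,k \right)} = 5 k$
$N{\left(X \right)} = 8 + \frac{105}{X}$ ($N{\left(X \right)} = 8 + \frac{5 \cdot 21}{X} = 8 + \frac{105}{X}$)
$G{\left(w \right)} = -99 + w$
$\sqrt{G{\left(-313 \right)} + N{\left(-250 \right)}} = \sqrt{\left(-99 - 313\right) + \left(8 + \frac{105}{-250}\right)} = \sqrt{-412 + \left(8 + 105 \left(- \frac{1}{250}\right)\right)} = \sqrt{-412 + \left(8 - \frac{21}{50}\right)} = \sqrt{-412 + \frac{379}{50}} = \sqrt{- \frac{20221}{50}} = \frac{i \sqrt{40442}}{10}$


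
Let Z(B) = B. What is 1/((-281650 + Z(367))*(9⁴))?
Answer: -1/1845497763 ≈ -5.4186e-10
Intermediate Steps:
1/((-281650 + Z(367))*(9⁴)) = 1/((-281650 + 367)*(9⁴)) = 1/(-281283*6561) = -1/281283*1/6561 = -1/1845497763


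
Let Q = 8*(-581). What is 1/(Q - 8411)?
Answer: -1/13059 ≈ -7.6576e-5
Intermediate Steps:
Q = -4648
1/(Q - 8411) = 1/(-4648 - 8411) = 1/(-13059) = -1/13059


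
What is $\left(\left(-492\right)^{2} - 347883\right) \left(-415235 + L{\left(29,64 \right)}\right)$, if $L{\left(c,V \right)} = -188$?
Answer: $43959646437$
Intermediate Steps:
$\left(\left(-492\right)^{2} - 347883\right) \left(-415235 + L{\left(29,64 \right)}\right) = \left(\left(-492\right)^{2} - 347883\right) \left(-415235 - 188\right) = \left(242064 - 347883\right) \left(-415423\right) = \left(-105819\right) \left(-415423\right) = 43959646437$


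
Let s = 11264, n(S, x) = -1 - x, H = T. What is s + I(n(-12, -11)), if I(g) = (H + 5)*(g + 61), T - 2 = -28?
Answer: 9773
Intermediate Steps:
T = -26 (T = 2 - 28 = -26)
H = -26
I(g) = -1281 - 21*g (I(g) = (-26 + 5)*(g + 61) = -21*(61 + g) = -1281 - 21*g)
s + I(n(-12, -11)) = 11264 + (-1281 - 21*(-1 - 1*(-11))) = 11264 + (-1281 - 21*(-1 + 11)) = 11264 + (-1281 - 21*10) = 11264 + (-1281 - 210) = 11264 - 1491 = 9773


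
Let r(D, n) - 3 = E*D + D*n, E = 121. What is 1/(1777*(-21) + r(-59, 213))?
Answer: -1/57020 ≈ -1.7538e-5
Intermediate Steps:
r(D, n) = 3 + 121*D + D*n (r(D, n) = 3 + (121*D + D*n) = 3 + 121*D + D*n)
1/(1777*(-21) + r(-59, 213)) = 1/(1777*(-21) + (3 + 121*(-59) - 59*213)) = 1/(-37317 + (3 - 7139 - 12567)) = 1/(-37317 - 19703) = 1/(-57020) = -1/57020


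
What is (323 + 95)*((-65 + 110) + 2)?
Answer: 19646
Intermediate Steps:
(323 + 95)*((-65 + 110) + 2) = 418*(45 + 2) = 418*47 = 19646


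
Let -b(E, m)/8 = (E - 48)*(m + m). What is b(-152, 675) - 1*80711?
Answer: 2079289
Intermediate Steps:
b(E, m) = -16*m*(-48 + E) (b(E, m) = -8*(E - 48)*(m + m) = -8*(-48 + E)*2*m = -16*m*(-48 + E))
b(-152, 675) - 1*80711 = 16*675*(48 - 1*(-152)) - 1*80711 = 16*675*(48 + 152) - 80711 = 16*675*200 - 80711 = 2160000 - 80711 = 2079289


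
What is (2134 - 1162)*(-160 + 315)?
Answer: 150660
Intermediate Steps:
(2134 - 1162)*(-160 + 315) = 972*155 = 150660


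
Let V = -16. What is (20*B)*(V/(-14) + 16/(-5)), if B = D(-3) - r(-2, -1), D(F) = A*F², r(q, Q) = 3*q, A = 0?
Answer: -1728/7 ≈ -246.86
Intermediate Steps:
D(F) = 0 (D(F) = 0*F² = 0)
B = 6 (B = 0 - 3*(-2) = 0 - 1*(-6) = 0 + 6 = 6)
(20*B)*(V/(-14) + 16/(-5)) = (20*6)*(-16/(-14) + 16/(-5)) = 120*(-16*(-1/14) + 16*(-⅕)) = 120*(8/7 - 16/5) = 120*(-72/35) = -1728/7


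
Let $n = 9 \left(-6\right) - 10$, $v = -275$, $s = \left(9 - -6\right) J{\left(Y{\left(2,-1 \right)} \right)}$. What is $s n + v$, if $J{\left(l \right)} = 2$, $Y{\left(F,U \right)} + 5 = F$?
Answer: $-2195$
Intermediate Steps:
$Y{\left(F,U \right)} = -5 + F$
$s = 30$ ($s = \left(9 - -6\right) 2 = \left(9 + 6\right) 2 = 15 \cdot 2 = 30$)
$n = -64$ ($n = -54 - 10 = -64$)
$s n + v = 30 \left(-64\right) - 275 = -1920 - 275 = -2195$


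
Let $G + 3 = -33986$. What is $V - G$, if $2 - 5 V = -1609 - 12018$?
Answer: $\frac{183574}{5} \approx 36715.0$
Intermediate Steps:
$V = \frac{13629}{5}$ ($V = \frac{2}{5} - \frac{-1609 - 12018}{5} = \frac{2}{5} - - \frac{13627}{5} = \frac{2}{5} + \frac{13627}{5} = \frac{13629}{5} \approx 2725.8$)
$G = -33989$ ($G = -3 - 33986 = -33989$)
$V - G = \frac{13629}{5} - -33989 = \frac{13629}{5} + 33989 = \frac{183574}{5}$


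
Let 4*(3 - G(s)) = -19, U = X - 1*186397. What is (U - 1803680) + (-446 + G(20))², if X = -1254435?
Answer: -48839183/16 ≈ -3.0524e+6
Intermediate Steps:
U = -1440832 (U = -1254435 - 1*186397 = -1254435 - 186397 = -1440832)
G(s) = 31/4 (G(s) = 3 - ¼*(-19) = 3 + 19/4 = 31/4)
(U - 1803680) + (-446 + G(20))² = (-1440832 - 1803680) + (-446 + 31/4)² = -3244512 + (-1753/4)² = -3244512 + 3073009/16 = -48839183/16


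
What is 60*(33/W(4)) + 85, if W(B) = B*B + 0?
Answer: 835/4 ≈ 208.75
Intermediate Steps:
W(B) = B**2 (W(B) = B**2 + 0 = B**2)
60*(33/W(4)) + 85 = 60*(33/(4**2)) + 85 = 60*(33/16) + 85 = 495/4 + 85 = 835/4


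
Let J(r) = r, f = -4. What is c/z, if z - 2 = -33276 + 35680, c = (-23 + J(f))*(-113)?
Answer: 1017/802 ≈ 1.2681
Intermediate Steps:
c = 3051 (c = (-23 - 4)*(-113) = -27*(-113) = 3051)
z = 2406 (z = 2 + (-33276 + 35680) = 2 + 2404 = 2406)
c/z = 3051/2406 = 3051*(1/2406) = 1017/802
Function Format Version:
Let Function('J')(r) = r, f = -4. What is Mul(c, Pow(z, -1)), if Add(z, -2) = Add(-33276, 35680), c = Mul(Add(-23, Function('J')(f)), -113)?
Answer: Rational(1017, 802) ≈ 1.2681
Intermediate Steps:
c = 3051 (c = Mul(Add(-23, -4), -113) = Mul(-27, -113) = 3051)
z = 2406 (z = Add(2, Add(-33276, 35680)) = Add(2, 2404) = 2406)
Mul(c, Pow(z, -1)) = Mul(3051, Pow(2406, -1)) = Mul(3051, Rational(1, 2406)) = Rational(1017, 802)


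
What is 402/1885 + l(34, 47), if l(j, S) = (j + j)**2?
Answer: 8716642/1885 ≈ 4624.2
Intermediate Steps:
l(j, S) = 4*j**2 (l(j, S) = (2*j)**2 = 4*j**2)
402/1885 + l(34, 47) = 402/1885 + 4*34**2 = 402*(1/1885) + 4*1156 = 402/1885 + 4624 = 8716642/1885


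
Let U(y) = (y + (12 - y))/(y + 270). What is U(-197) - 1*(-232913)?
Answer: 17002661/73 ≈ 2.3291e+5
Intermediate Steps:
U(y) = 12/(270 + y)
U(-197) - 1*(-232913) = 12/(270 - 197) - 1*(-232913) = 12/73 + 232913 = 17002661/73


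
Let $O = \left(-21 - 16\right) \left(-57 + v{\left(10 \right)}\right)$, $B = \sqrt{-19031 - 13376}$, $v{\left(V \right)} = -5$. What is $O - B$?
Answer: $2294 - i \sqrt{32407} \approx 2294.0 - 180.02 i$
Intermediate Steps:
$B = i \sqrt{32407}$ ($B = \sqrt{-32407} = i \sqrt{32407} \approx 180.02 i$)
$O = 2294$ ($O = \left(-21 - 16\right) \left(-57 - 5\right) = \left(-37\right) \left(-62\right) = 2294$)
$O - B = 2294 - i \sqrt{32407}$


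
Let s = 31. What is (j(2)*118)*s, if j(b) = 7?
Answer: 25606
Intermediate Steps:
(j(2)*118)*s = (7*118)*31 = 826*31 = 25606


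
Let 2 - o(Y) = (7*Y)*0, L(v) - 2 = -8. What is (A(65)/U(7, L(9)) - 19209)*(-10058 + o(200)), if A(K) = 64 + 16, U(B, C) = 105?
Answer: 1352106296/7 ≈ 1.9316e+8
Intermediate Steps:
L(v) = -6 (L(v) = 2 - 8 = -6)
o(Y) = 2 (o(Y) = 2 - 7*Y*0 = 2 - 1*0 = 2 + 0 = 2)
A(K) = 80
(A(65)/U(7, L(9)) - 19209)*(-10058 + o(200)) = (80/105 - 19209)*(-10058 + 2) = (80*(1/105) - 19209)*(-10056) = (16/21 - 19209)*(-10056) = -403373/21*(-10056) = 1352106296/7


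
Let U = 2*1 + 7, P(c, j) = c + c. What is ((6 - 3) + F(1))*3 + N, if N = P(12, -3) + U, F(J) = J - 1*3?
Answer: 36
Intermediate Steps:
P(c, j) = 2*c
U = 9 (U = 2 + 7 = 9)
F(J) = -3 + J (F(J) = J - 3 = -3 + J)
N = 33 (N = 2*12 + 9 = 24 + 9 = 33)
((6 - 3) + F(1))*3 + N = ((6 - 3) + (-3 + 1))*3 + 33 = (3 - 2)*3 + 33 = 1*3 + 33 = 3 + 33 = 36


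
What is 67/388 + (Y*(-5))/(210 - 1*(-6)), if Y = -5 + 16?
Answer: -1717/20952 ≈ -0.081949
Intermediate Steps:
Y = 11
67/388 + (Y*(-5))/(210 - 1*(-6)) = 67/388 + (11*(-5))/(210 - 1*(-6)) = 67*(1/388) - 55/(210 + 6) = 67/388 - 55/216 = -1717/20952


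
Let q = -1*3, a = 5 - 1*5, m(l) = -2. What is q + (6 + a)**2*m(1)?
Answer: -75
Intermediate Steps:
a = 0 (a = 5 - 5 = 0)
q = -3
q + (6 + a)**2*m(1) = -3 + (6 + 0)**2*(-2) = -3 + 6**2*(-2) = -3 + 36*(-2) = -3 - 72 = -75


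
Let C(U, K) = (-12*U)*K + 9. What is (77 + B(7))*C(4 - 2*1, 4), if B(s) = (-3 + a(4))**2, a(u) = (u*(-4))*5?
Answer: -606042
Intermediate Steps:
a(u) = -20*u (a(u) = -4*u*5 = -20*u)
C(U, K) = 9 - 12*K*U (C(U, K) = -12*K*U + 9 = 9 - 12*K*U)
B(s) = 6889 (B(s) = (-3 - 20*4)**2 = (-3 - 80)**2 = (-83)**2 = 6889)
(77 + B(7))*C(4 - 2*1, 4) = (77 + 6889)*(9 - 12*4*(4 - 2*1)) = 6966*(9 - 12*4*(4 - 2)) = 6966*(9 - 12*4*2) = 6966*(9 - 96) = 6966*(-87) = -606042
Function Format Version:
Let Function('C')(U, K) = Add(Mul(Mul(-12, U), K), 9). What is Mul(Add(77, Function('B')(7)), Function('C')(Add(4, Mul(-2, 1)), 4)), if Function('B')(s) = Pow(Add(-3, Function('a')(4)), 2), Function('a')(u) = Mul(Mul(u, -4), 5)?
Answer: -606042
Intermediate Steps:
Function('a')(u) = Mul(-20, u) (Function('a')(u) = Mul(Mul(-4, u), 5) = Mul(-20, u))
Function('C')(U, K) = Add(9, Mul(-12, K, U)) (Function('C')(U, K) = Add(Mul(-12, K, U), 9) = Add(9, Mul(-12, K, U)))
Function('B')(s) = 6889 (Function('B')(s) = Pow(Add(-3, Mul(-20, 4)), 2) = Pow(Add(-3, -80), 2) = Pow(-83, 2) = 6889)
Mul(Add(77, Function('B')(7)), Function('C')(Add(4, Mul(-2, 1)), 4)) = Mul(Add(77, 6889), Add(9, Mul(-12, 4, Add(4, Mul(-2, 1))))) = Mul(6966, Add(9, Mul(-12, 4, Add(4, -2)))) = Mul(6966, Add(9, Mul(-12, 4, 2))) = Mul(6966, Add(9, -96)) = Mul(6966, -87) = -606042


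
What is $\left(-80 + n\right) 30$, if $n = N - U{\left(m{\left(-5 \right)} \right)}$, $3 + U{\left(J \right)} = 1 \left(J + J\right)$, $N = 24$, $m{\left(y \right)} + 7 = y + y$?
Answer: $-570$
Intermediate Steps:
$m{\left(y \right)} = -7 + 2 y$ ($m{\left(y \right)} = -7 + \left(y + y\right) = -7 + 2 y$)
$U{\left(J \right)} = -3 + 2 J$ ($U{\left(J \right)} = -3 + 1 \left(J + J\right) = -3 + 1 \cdot 2 J = -3 + 2 J$)
$n = 61$ ($n = 24 - \left(-3 + 2 \left(-7 + 2 \left(-5\right)\right)\right) = 24 - \left(-3 + 2 \left(-7 - 10\right)\right) = 24 - \left(-3 + 2 \left(-17\right)\right) = 24 - \left(-3 - 34\right) = 24 - -37 = 24 + 37 = 61$)
$\left(-80 + n\right) 30 = \left(-80 + 61\right) 30 = \left(-19\right) 30 = -570$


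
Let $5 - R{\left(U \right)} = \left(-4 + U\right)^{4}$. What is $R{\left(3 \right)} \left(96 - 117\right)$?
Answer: $-84$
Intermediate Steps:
$R{\left(U \right)} = 5 - \left(-4 + U\right)^{4}$
$R{\left(3 \right)} \left(96 - 117\right) = \left(5 - \left(-4 + 3\right)^{4}\right) \left(96 - 117\right) = \left(5 - \left(-1\right)^{4}\right) \left(-21\right) = \left(5 - 1\right) \left(-21\right) = 4 \left(-21\right) = -84$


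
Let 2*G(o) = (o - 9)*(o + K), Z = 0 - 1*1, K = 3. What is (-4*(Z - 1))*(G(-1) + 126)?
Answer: 928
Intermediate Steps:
Z = -1 (Z = 0 - 1 = -1)
G(o) = (-9 + o)*(3 + o)/2 (G(o) = ((o - 9)*(o + 3))/2 = ((-9 + o)*(3 + o))/2 = (-9 + o)*(3 + o)/2)
(-4*(Z - 1))*(G(-1) + 126) = (-4*(-1 - 1))*((-27/2 + (½)*(-1)² - 3*(-1)) + 126) = (-4*(-2))*((-27/2 + (½)*1 + 3) + 126) = 8*((-27/2 + ½ + 3) + 126) = 8*(-10 + 126) = 8*116 = 928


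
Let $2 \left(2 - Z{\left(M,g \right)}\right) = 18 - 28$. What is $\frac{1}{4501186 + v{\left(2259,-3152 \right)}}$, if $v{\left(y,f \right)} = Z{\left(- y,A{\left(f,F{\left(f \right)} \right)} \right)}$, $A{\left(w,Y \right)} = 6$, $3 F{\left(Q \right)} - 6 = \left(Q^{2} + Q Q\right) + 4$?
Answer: $\frac{1}{4501193} \approx 2.2216 \cdot 10^{-7}$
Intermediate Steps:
$F{\left(Q \right)} = \frac{10}{3} + \frac{2 Q^{2}}{3}$ ($F{\left(Q \right)} = 2 + \frac{\left(Q^{2} + Q Q\right) + 4}{3} = 2 + \frac{\left(Q^{2} + Q^{2}\right) + 4}{3} = 2 + \frac{2 Q^{2} + 4}{3} = 2 + \frac{4 + 2 Q^{2}}{3} = 2 + \left(\frac{4}{3} + \frac{2 Q^{2}}{3}\right) = \frac{10}{3} + \frac{2 Q^{2}}{3}$)
$Z{\left(M,g \right)} = 7$ ($Z{\left(M,g \right)} = 2 - \frac{18 - 28}{2} = 2 - -5 = 2 + 5 = 7$)
$v{\left(y,f \right)} = 7$
$\frac{1}{4501186 + v{\left(2259,-3152 \right)}} = \frac{1}{4501186 + 7} = \frac{1}{4501193}$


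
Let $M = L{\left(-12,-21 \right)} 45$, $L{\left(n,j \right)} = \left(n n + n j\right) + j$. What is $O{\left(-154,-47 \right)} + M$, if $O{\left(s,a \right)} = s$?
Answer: $16721$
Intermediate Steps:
$L{\left(n,j \right)} = j + n^{2} + j n$ ($L{\left(n,j \right)} = \left(n^{2} + j n\right) + j = j + n^{2} + j n$)
$M = 16875$ ($M = \left(-21 + \left(-12\right)^{2} - -252\right) 45 = \left(-21 + 144 + 252\right) 45 = 375 \cdot 45 = 16875$)
$O{\left(-154,-47 \right)} + M = -154 + 16875 = 16721$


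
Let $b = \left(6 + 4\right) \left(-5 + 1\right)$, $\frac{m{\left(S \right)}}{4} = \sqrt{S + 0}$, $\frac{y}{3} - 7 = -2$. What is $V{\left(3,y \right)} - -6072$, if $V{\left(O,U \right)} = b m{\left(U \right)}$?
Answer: $6072 - 160 \sqrt{15} \approx 5452.3$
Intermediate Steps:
$y = 15$ ($y = 21 + 3 \left(-2\right) = 21 - 6 = 15$)
$m{\left(S \right)} = 4 \sqrt{S}$ ($m{\left(S \right)} = 4 \sqrt{S + 0} = 4 \sqrt{S}$)
$b = -40$ ($b = 10 \left(-4\right) = -40$)
$V{\left(O,U \right)} = - 160 \sqrt{U}$ ($V{\left(O,U \right)} = - 40 \cdot 4 \sqrt{U} = - 160 \sqrt{U}$)
$V{\left(3,y \right)} - -6072 = - 160 \sqrt{15} - -6072 = - 160 \sqrt{15} + 6072 = 6072 - 160 \sqrt{15}$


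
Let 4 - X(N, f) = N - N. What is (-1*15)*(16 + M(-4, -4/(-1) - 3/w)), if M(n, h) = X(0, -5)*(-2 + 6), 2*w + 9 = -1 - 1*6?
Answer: -480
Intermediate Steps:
X(N, f) = 4 (X(N, f) = 4 - (N - N) = 4 - 1*0 = 4 + 0 = 4)
w = -8 (w = -9/2 + (-1 - 1*6)/2 = -9/2 + (-1 - 6)/2 = -9/2 + (1/2)*(-7) = -9/2 - 7/2 = -8)
M(n, h) = 16 (M(n, h) = 4*(-2 + 6) = 4*4 = 16)
(-1*15)*(16 + M(-4, -4/(-1) - 3/w)) = (-1*15)*(16 + 16) = -15*32 = -480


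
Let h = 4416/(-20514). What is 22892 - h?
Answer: 78268484/3419 ≈ 22892.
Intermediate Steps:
h = -736/3419 (h = 4416*(-1/20514) = -736/3419 ≈ -0.21527)
22892 - h = 22892 - 1*(-736/3419) = 22892 + 736/3419 = 78268484/3419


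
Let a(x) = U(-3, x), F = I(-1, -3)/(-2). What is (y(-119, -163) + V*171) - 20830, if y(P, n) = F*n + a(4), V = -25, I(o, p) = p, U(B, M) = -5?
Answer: -50709/2 ≈ -25355.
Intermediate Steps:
F = 3/2 (F = -3/(-2) = -3*(-½) = 3/2 ≈ 1.5000)
a(x) = -5
y(P, n) = -5 + 3*n/2 (y(P, n) = 3*n/2 - 5 = -5 + 3*n/2)
(y(-119, -163) + V*171) - 20830 = ((-5 + (3/2)*(-163)) - 25*171) - 20830 = ((-5 - 489/2) - 4275) - 20830 = (-499/2 - 4275) - 20830 = -9049/2 - 20830 = -50709/2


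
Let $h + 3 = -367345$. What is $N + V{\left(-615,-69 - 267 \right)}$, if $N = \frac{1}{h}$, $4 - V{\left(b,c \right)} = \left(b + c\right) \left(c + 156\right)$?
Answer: $- \frac{62881161249}{367348} \approx -1.7118 \cdot 10^{5}$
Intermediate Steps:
$V{\left(b,c \right)} = 4 - \left(156 + c\right) \left(b + c\right)$ ($V{\left(b,c \right)} = 4 - \left(b + c\right) \left(c + 156\right) = 4 - \left(b + c\right) \left(156 + c\right) = 4 - \left(156 + c\right) \left(b + c\right)$)
$h = -367348$ ($h = -3 - 367345 = -367348$)
$N = - \frac{1}{367348}$ ($N = \frac{1}{-367348} = - \frac{1}{367348} \approx -2.7222 \cdot 10^{-6}$)
$N + V{\left(-615,-69 - 267 \right)} = - \frac{1}{367348} - \left(-95944 + \left(-69 - 267\right)^{2} - 459 \left(-69 - 267\right)\right) = - \frac{1}{367348} - \left(-35464 + 206640\right) = - \frac{1}{367348} + \left(4 - 112896 + 95940 + 52416 - 206640\right) = - \frac{1}{367348} - 171176 = - \frac{62881161249}{367348}$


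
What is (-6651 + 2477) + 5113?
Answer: 939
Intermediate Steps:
(-6651 + 2477) + 5113 = -4174 + 5113 = 939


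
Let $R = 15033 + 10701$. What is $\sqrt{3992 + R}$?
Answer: $\sqrt{29726} \approx 172.41$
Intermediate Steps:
$R = 25734$
$\sqrt{3992 + R} = \sqrt{3992 + 25734} = \sqrt{29726}$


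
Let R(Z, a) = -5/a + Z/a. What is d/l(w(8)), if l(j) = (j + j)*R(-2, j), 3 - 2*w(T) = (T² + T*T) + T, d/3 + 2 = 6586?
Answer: -9876/7 ≈ -1410.9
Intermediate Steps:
d = 19752 (d = -6 + 3*6586 = -6 + 19758 = 19752)
w(T) = 3/2 - T² - T/2 (w(T) = 3/2 - ((T² + T*T) + T)/2 = 3/2 - ((T² + T²) + T)/2 = 3/2 - (2*T² + T)/2 = 3/2 - (T + 2*T²)/2 = 3/2 + (-T² - T/2) = 3/2 - T² - T/2)
l(j) = -14 (l(j) = (j + j)*((-5 - 2)/j) = (2*j)*(-7/j) = -14)
d/l(w(8)) = 19752/(-14) = 19752*(-1/14) = -9876/7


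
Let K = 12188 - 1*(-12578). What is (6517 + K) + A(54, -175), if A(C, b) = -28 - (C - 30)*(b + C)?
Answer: 34159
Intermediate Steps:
K = 24766 (K = 12188 + 12578 = 24766)
A(C, b) = -28 - (-30 + C)*(C + b)
(6517 + K) + A(54, -175) = (6517 + 24766) + (-28 - 1*54**2 + 30*54 + 30*(-175) - 1*54*(-175)) = 31283 + (-28 - 1*2916 + 1620 - 5250 + 9450) = 31283 + (-28 - 2916 + 1620 - 5250 + 9450) = 31283 + 2876 = 34159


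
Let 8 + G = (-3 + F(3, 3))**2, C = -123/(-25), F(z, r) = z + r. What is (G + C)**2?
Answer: 21904/625 ≈ 35.046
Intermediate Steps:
F(z, r) = r + z
C = 123/25 (C = -123*(-1/25) = 123/25 ≈ 4.9200)
G = 1 (G = -8 + (-3 + (3 + 3))**2 = -8 + (-3 + 6)**2 = -8 + 3**2 = -8 + 9 = 1)
(G + C)**2 = (1 + 123/25)**2 = (148/25)**2 = 21904/625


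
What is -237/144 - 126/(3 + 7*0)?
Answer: -2095/48 ≈ -43.646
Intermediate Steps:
-237/144 - 126/(3 + 7*0) = -237*1/144 - 126/(3 + 0) = -79/48 - 126/3 = -79/48 - 126*1/3 = -79/48 - 42 = -2095/48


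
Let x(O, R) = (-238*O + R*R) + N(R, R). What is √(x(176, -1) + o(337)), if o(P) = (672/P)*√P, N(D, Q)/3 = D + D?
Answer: √(-4757746117 + 226464*√337)/337 ≈ 204.59*I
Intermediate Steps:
N(D, Q) = 6*D (N(D, Q) = 3*(D + D) = 3*(2*D) = 6*D)
x(O, R) = R² - 238*O + 6*R (x(O, R) = (-238*O + R*R) + 6*R = (-238*O + R²) + 6*R = (R² - 238*O) + 6*R = R² - 238*O + 6*R)
o(P) = 672/√P
√(x(176, -1) + o(337)) = √(((-1)² - 238*176 + 6*(-1)) + 672/√337) = √((1 - 41888 - 6) + 672*(√337/337)) = √(-41893 + 672*√337/337)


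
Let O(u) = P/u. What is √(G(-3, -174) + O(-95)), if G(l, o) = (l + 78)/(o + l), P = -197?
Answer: 68*√11210/5605 ≈ 1.2845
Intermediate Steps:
O(u) = -197/u
G(l, o) = (78 + l)/(l + o)
√(G(-3, -174) + O(-95)) = √((78 - 3)/(-3 - 174) - 197/(-95)) = √(75/(-177) - 197*(-1/95)) = √(-1/177*75 + 197/95) = √(-25/59 + 197/95) = √(9248/5605) = 68*√11210/5605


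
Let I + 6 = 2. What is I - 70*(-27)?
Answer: 1886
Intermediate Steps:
I = -4 (I = -6 + 2 = -4)
I - 70*(-27) = -4 - 70*(-27) = -4 + 1890 = 1886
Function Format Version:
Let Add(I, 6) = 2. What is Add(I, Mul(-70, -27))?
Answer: 1886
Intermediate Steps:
I = -4 (I = Add(-6, 2) = -4)
Add(I, Mul(-70, -27)) = Add(-4, Mul(-70, -27)) = Add(-4, 1890) = 1886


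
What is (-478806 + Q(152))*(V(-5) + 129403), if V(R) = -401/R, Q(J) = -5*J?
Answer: -310478701456/5 ≈ -6.2096e+10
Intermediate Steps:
(-478806 + Q(152))*(V(-5) + 129403) = (-478806 - 5*152)*(-401/(-5) + 129403) = (-478806 - 760)*(-401*(-⅕) + 129403) = -479566*(401/5 + 129403) = -479566*647416/5 = -310478701456/5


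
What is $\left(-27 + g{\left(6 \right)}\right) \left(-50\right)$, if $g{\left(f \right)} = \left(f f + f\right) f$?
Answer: $-11250$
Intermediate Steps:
$g{\left(f \right)} = f \left(f + f^{2}\right)$ ($g{\left(f \right)} = \left(f^{2} + f\right) f = \left(f + f^{2}\right) f = f \left(f + f^{2}\right)$)
$\left(-27 + g{\left(6 \right)}\right) \left(-50\right) = \left(-27 + 6^{2} \left(1 + 6\right)\right) \left(-50\right) = \left(-27 + 36 \cdot 7\right) \left(-50\right) = \left(-27 + 252\right) \left(-50\right) = 225 \left(-50\right) = -11250$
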